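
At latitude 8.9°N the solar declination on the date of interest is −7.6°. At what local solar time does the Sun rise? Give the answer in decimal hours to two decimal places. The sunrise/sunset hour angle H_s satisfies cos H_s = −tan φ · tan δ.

6.08 h

−tan φ tan δ = −(0.1566)(-0.1334) = 0.0209; H_s = arccos(0.0209) = 88.80°.
Sunrise is at 12 − H_s/15 = 12 − 5.920 = 6.080 h local solar time.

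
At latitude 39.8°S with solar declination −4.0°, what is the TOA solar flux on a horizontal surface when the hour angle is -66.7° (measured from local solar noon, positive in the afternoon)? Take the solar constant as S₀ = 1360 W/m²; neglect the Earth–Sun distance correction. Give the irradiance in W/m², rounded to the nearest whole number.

473 W/m²

cos θ_z = sin(-39.8°) sin(-4.0°) + cos(-39.8°) cos(-4.0°) cos(-66.70°) = 0.0447 + 0.3032 = 0.3479.
Top-of-atmosphere irradiance = S₀ cos θ_z = 1360 × 0.3479 = 473.14 W/m².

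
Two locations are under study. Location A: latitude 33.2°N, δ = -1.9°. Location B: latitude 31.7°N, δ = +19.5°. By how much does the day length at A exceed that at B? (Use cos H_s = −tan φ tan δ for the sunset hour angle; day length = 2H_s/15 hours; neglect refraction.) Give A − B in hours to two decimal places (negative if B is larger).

-1.85 h

A: H_s = arccos(−tan 33.2° · tan -1.9°) = 88.76°, so 2H_s/15 = 11.8347 h.
B: H_s = arccos(−tan 31.7° · tan 19.5°) = 102.63°, so 2H_s/15 = 13.6840 h.
A − B = 11.8347 − 13.6840 = -1.8493 h.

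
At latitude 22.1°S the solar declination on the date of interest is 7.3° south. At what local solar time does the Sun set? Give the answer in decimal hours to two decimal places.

The sunset hour angle satisfies cos H_s = −tan φ tan δ = -0.0520, giving H_s = 92.98°.
Sunset is at 12 + H_s/15 = 12 + 6.199 = 18.199 h local solar time.

18.20 h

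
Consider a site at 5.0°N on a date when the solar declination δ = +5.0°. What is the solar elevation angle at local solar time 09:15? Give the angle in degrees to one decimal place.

Hour angle H = 15° × (9.25 − 12) = -41.25°.
cos θ_z = sin(5.0°) sin(5.0°) + cos(5.0°) cos(5.0°) cos(-41.25°) = 0.0076 + 0.7461 = 0.7537.
θ_z = arccos(0.7537) = 41.09°, so the elevation is 90° − 41.09° = 48.91°.

48.9°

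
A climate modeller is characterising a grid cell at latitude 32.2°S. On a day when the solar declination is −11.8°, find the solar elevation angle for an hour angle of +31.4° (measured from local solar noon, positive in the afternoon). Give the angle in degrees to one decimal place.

54.7°

cos θ_z = sin(-32.2°) sin(-11.8°) + cos(-32.2°) cos(-11.8°) cos(31.40°) = 0.1090 + 0.7070 = 0.8160.
θ_z = arccos(0.8160) = 35.31°, so the elevation is 90° − 35.31° = 54.69°.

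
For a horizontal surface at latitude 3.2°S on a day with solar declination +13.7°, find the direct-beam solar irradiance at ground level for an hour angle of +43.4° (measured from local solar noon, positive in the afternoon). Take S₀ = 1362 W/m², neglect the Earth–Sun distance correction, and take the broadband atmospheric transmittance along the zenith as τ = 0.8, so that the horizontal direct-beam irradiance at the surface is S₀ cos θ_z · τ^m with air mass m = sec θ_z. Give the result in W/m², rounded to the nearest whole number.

cos θ_z = sin(-3.2°) sin(13.7°) + cos(-3.2°) cos(13.7°) cos(43.40°) = -0.0132 + 0.7048 = 0.6916.
Air mass m = 1/cos θ_z = 1/0.6916 = 1.446; τ^m = 0.8^1.446 = 0.7242.
Surface direct beam = 1362 × 0.6916 × 0.7242 = 682.17 W/m².

682 W/m²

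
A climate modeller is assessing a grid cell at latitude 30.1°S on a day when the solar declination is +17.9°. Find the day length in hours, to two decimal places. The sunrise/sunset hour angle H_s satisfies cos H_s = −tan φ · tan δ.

The sunset hour angle satisfies cos H_s = −tan φ tan δ = 0.1872, giving H_s = 79.21°.
Day length = 2 H_s / 15° h⁻¹ = 158.42° / 15 = 10.561 h.

10.56 hours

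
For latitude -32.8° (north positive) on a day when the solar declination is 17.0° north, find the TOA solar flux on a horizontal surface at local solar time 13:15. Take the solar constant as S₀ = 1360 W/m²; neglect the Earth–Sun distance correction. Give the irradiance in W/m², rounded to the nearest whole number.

Hour angle H = 15° × (13.25 − 12) = 18.75°.
cos θ_z = sin(-32.8°) sin(17.0°) + cos(-32.8°) cos(17.0°) cos(18.75°) = -0.1584 + 0.7612 = 0.6028.
Top-of-atmosphere irradiance = S₀ cos θ_z = 1360 × 0.6028 = 819.81 W/m².

820 W/m²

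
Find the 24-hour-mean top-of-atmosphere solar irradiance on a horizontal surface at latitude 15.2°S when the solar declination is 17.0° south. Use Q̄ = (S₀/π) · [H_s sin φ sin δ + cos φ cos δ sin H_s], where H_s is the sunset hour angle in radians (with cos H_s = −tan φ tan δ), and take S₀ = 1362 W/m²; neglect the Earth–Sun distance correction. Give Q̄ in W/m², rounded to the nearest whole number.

454 W/m²

−tan φ tan δ = −(-0.2717)(-0.3057) = -0.0831; H_s = arccos(-0.0831) = 94.77°. In radians, H_s = 1.6540.
H_s sin φ sin δ = 1.6540 × -0.2622 × -0.2924 = 0.1268.
cos φ cos δ sin H_s = 0.9650 × 0.9563 × 0.9965 = 0.9196.
Q̄ = (1362/π) × (0.1268 + 0.9196) = 433.54 × 1.0464 = 453.66 W/m².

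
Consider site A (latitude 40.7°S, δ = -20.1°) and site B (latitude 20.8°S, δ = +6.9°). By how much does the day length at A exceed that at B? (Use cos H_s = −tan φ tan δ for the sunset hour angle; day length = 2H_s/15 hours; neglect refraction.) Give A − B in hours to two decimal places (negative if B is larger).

+2.80 h

A: H_s = arccos(−tan -40.7° · tan -20.1°) = 108.35°, so 2H_s/15 = 14.4467 h.
B: H_s = arccos(−tan -20.8° · tan 6.9°) = 87.37°, so 2H_s/15 = 11.6493 h.
A − B = 14.4467 − 11.6493 = 2.7974 h.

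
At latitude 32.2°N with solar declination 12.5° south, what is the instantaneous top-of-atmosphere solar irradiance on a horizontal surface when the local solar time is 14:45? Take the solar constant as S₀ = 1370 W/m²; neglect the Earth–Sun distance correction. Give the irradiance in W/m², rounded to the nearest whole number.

693 W/m²

Hour angle H = 15° × (14.75 − 12) = 41.25°.
cos θ_z = sin φ sin δ + cos φ cos δ cos H = (0.5329)(-0.2164) + (0.8462)(0.9763)(0.7518) = 0.5058.
Top-of-atmosphere irradiance = S₀ cos θ_z = 1370 × 0.5058 = 692.95 W/m².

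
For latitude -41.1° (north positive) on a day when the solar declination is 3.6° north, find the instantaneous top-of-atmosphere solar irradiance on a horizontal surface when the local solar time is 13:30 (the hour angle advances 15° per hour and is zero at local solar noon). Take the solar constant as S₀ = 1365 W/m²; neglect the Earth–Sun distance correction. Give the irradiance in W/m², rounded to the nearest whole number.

Hour angle H = 15° × (13.5 − 12) = 22.50°.
cos θ_z = sin(-41.1°) sin(3.6°) + cos(-41.1°) cos(3.6°) cos(22.50°) = -0.0413 + 0.6948 = 0.6535.
Top-of-atmosphere irradiance = S₀ cos θ_z = 1365 × 0.6535 = 892.03 W/m².

892 W/m²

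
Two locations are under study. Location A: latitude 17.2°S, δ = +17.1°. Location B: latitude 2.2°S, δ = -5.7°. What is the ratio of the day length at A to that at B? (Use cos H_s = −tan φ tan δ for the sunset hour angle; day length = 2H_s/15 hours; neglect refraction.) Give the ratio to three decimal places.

0.937

A: H_s = arccos(−tan -17.2° · tan 17.1°) = 84.54°, so 2H_s/15 = 11.2720 h.
B: H_s = arccos(−tan -2.2° · tan -5.7°) = 90.22°, so 2H_s/15 = 12.0293 h.
Ratio A/B = 11.2720 / 12.0293 = 0.9370.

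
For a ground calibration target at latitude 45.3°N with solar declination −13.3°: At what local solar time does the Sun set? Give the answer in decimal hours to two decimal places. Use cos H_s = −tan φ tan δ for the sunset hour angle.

17.08 h

cos H_s = −tan(45.3°) · tan(-13.3°) = 0.2389, so H_s = arccos(0.2389) = 76.18°.
Sunset is at 12 + H_s/15 = 12 + 5.079 = 17.079 h local solar time.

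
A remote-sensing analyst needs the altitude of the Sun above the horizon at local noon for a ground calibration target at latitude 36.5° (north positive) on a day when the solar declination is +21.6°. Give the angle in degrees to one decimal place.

At local solar noon the hour angle is zero, so the elevation is 90° − |φ − δ| = 90° − |36.5° − (21.6°)| = 90° − 14.9° = 75.1°.

75.1°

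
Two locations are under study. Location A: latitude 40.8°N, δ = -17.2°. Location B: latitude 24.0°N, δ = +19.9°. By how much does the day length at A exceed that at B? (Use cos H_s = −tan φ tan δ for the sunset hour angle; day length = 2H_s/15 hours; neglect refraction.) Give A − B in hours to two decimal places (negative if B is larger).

A: H_s = arccos(−tan 40.8° · tan -17.2°) = 74.50°, so 2H_s/15 = 9.9333 h.
B: H_s = arccos(−tan 24.0° · tan 19.9°) = 99.27°, so 2H_s/15 = 13.2360 h.
A − B = 9.9333 − 13.2360 = -3.3027 h.

-3.30 h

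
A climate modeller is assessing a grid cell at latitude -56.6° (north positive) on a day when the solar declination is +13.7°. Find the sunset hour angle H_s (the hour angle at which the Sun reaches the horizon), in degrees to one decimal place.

68.3°

The sunset hour angle satisfies cos H_s = −tan φ tan δ = 0.3697, giving H_s = 68.30°.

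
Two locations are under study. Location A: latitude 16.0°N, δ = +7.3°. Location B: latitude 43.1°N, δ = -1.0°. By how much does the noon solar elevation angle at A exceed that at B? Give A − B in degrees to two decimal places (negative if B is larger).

A: 90° − |16.0 − (7.3)| = 81.30°.
B: 90° − |43.1 − (-1.0)| = 45.90°.
A − B = 81.30 − 45.90 = 35.40°.

+35.40°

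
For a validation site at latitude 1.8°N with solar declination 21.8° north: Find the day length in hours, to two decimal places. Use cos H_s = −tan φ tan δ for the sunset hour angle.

−tan φ tan δ = −(0.0314)(0.4000) = -0.0126; H_s = arccos(-0.0126) = 90.72°.
Day length = 2 H_s / 15° h⁻¹ = 181.44° / 15 = 12.096 h.

12.10 hours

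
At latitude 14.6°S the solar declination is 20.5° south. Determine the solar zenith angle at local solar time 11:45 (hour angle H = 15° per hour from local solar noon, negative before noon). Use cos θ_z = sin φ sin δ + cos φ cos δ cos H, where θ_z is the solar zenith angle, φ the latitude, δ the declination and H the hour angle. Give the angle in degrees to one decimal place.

Hour angle H = 15° × (11.75 − 12) = -3.75°.
With φ = -14.6°, δ = -20.5°, H = -3.75°: sin φ sin δ = 0.0883, cos φ cos δ cos H = 0.9045, so cos θ_z = 0.9928.
θ_z = arccos(0.9928) = 6.88°.

6.9°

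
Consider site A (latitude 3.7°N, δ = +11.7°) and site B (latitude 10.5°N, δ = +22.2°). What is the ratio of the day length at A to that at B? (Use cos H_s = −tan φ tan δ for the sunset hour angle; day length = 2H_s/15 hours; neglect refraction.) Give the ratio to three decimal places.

0.962

A: H_s = arccos(−tan 3.7° · tan 11.7°) = 90.77°, so 2H_s/15 = 12.1027 h.
B: H_s = arccos(−tan 10.5° · tan 22.2°) = 94.34°, so 2H_s/15 = 12.5787 h.
Ratio A/B = 12.1027 / 12.5787 = 0.9622.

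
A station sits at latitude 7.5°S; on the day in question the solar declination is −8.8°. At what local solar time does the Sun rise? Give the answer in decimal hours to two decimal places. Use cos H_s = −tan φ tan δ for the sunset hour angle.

5.92 h

cos H_s = −tan(-7.5°) · tan(-8.8°) = -0.0204, so H_s = arccos(-0.0204) = 91.17°.
Sunrise is at 12 − H_s/15 = 12 − 6.078 = 5.922 h local solar time.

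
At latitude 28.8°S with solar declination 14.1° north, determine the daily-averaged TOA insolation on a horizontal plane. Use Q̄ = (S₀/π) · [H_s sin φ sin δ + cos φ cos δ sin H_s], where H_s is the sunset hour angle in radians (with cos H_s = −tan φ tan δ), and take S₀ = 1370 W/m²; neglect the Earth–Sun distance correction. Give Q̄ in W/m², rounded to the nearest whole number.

−tan φ tan δ = −(-0.5498)(0.2512) = 0.1381; H_s = arccos(0.1381) = 82.06°. In radians, H_s = 1.4322.
H_s sin φ sin δ = 1.4322 × -0.4818 × 0.2436 = -0.1681.
cos φ cos δ sin H_s = 0.8763 × 0.9699 × 0.9904 = 0.8418.
Q̄ = (1370/π) × (-0.1681 + 0.8418) = 436.08 × 0.6737 = 293.79 W/m².

294 W/m²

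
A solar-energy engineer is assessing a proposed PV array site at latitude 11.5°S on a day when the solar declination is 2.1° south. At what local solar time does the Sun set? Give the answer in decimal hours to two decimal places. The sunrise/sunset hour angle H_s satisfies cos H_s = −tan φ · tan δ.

18.03 h

cos H_s = −tan(-11.5°) · tan(-2.1°) = -0.0075, so H_s = arccos(-0.0075) = 90.43°.
Sunset is at 12 + H_s/15 = 12 + 6.029 = 18.029 h local solar time.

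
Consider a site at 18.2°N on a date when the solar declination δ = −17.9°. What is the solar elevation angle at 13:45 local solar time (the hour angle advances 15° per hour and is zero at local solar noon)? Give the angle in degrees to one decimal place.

45.6°

Hour angle H = 15° × (13.75 − 12) = 26.25°.
With φ = 18.2°, δ = -17.9°, H = 26.25°: sin φ sin δ = -0.0960, cos φ cos δ cos H = 0.8108, so cos θ_z = 0.7148.
θ_z = arccos(0.7148) = 44.37°, so the elevation is 90° − 44.37° = 45.63°.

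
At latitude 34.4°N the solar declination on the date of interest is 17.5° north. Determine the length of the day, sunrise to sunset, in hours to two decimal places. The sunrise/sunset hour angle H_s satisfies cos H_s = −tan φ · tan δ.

The sunset hour angle satisfies cos H_s = −tan φ tan δ = -0.2159, giving H_s = 102.47°.
Day length = 2 H_s / 15° h⁻¹ = 204.94° / 15 = 13.663 h.

13.66 hours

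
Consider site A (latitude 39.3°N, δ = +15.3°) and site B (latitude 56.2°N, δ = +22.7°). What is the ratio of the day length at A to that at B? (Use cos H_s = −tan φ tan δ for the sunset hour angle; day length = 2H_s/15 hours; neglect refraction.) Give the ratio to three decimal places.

0.800

A: H_s = arccos(−tan 39.3° · tan 15.3°) = 102.94°, so 2H_s/15 = 13.7253 h.
B: H_s = arccos(−tan 56.2° · tan 22.7°) = 128.67°, so 2H_s/15 = 17.1560 h.
Ratio A/B = 13.7253 / 17.1560 = 0.8000.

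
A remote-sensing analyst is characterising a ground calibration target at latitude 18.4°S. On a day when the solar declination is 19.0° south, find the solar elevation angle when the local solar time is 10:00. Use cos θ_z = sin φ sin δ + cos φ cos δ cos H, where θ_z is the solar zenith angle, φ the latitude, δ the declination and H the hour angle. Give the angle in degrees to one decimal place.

61.6°

Hour angle H = 15° × (10 − 12) = -30.00°.
cos θ_z = sin(-18.4°) sin(-19.0°) + cos(-18.4°) cos(-19.0°) cos(-30.00°) = 0.1028 + 0.7770 = 0.8798.
θ_z = arccos(0.8798) = 28.38°, so the elevation is 90° − 28.38° = 61.62°.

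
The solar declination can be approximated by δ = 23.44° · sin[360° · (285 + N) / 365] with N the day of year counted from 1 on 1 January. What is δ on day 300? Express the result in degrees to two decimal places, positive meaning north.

-14.10°

360 × (285 + 300) / 365 = 576.986°; sin(576.986°) = -0.6016.
δ = 23.44 × -0.6016 = -14.102° ≈ -14.10°.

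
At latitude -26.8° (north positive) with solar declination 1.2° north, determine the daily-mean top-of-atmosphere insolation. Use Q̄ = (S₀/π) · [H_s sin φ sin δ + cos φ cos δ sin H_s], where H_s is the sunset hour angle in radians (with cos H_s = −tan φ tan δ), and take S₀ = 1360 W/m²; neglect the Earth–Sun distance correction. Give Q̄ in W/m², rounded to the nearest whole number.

cos H_s = −tan(-26.8°) · tan(1.2°) = 0.0106, so H_s = arccos(0.0106) = 89.39°. In radians, H_s = 1.5601.
H_s sin φ sin δ = 1.5601 × -0.4509 × 0.0209 = -0.0147.
cos φ cos δ sin H_s = 0.8926 × 0.9998 × 0.9999 = 0.8923.
Q̄ = (1360/π) × (-0.0147 + 0.8923) = 432.90 × 0.8776 = 379.91 W/m².

380 W/m²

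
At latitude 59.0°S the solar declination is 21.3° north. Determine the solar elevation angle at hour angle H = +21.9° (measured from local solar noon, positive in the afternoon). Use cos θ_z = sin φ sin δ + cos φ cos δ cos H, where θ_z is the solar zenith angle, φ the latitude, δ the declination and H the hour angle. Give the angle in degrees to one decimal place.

7.7°

cos θ_z = sin(-59.0°) sin(21.3°) + cos(-59.0°) cos(21.3°) cos(21.90°) = -0.3114 + 0.4452 = 0.1338.
θ_z = arccos(0.1338) = 82.31°, so the elevation is 90° − 82.31° = 7.69°.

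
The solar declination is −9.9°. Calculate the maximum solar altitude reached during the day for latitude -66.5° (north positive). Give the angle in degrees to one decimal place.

33.4°

At local solar noon the hour angle is zero, so the elevation is 90° − |φ − δ| = 90° − |-66.5° − (-9.9°)| = 90° − 56.6° = 33.4°.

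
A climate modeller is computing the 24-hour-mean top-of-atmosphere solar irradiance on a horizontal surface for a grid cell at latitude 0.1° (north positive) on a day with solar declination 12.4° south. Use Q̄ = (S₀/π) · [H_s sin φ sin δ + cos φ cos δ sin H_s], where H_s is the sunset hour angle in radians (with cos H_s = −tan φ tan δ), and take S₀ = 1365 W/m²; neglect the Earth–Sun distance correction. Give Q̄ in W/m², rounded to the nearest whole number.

424 W/m²

The sunset hour angle satisfies cos H_s = −tan φ tan δ = 0.0004, giving H_s = 89.98°. In radians, H_s = 1.5704.
H_s sin φ sin δ = 1.5704 × 0.0017 × -0.2147 = -0.0006.
cos φ cos δ sin H_s = 1.0000 × 0.9767 × 1.0000 = 0.9767.
Q̄ = (1365/π) × (-0.0006 + 0.9767) = 434.49 × 0.9761 = 424.11 W/m².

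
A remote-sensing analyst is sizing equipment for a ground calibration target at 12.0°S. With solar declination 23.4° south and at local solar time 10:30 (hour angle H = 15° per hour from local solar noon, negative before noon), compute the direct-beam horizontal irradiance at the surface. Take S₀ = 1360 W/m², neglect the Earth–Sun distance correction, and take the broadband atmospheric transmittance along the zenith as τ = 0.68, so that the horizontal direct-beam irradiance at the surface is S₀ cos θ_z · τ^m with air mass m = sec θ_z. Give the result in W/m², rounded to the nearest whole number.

813 W/m²

Hour angle H = 15° × (10.5 − 12) = -22.50°.
cos θ_z = sin(-12.0°) sin(-23.4°) + cos(-12.0°) cos(-23.4°) cos(-22.50°) = 0.0826 + 0.8294 = 0.9120.
Air mass m = 1/cos θ_z = 1/0.9120 = 1.096; τ^m = 0.68^1.096 = 0.6553.
Surface direct beam = 1360 × 0.9120 × 0.6553 = 812.78 W/m².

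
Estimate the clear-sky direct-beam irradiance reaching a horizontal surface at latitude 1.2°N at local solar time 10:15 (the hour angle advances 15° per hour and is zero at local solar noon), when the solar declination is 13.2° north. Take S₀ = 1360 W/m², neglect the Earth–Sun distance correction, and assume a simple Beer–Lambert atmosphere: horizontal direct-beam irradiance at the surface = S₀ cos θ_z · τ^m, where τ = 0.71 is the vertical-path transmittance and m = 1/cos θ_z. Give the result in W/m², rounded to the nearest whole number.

Hour angle H = 15° × (10.25 − 12) = -26.25°.
With φ = 1.2°, δ = 13.2°, H = -26.25°: sin φ sin δ = 0.0048, cos φ cos δ cos H = 0.8730, so cos θ_z = 0.8778.
Air mass m = 1/cos θ_z = 1/0.8778 = 1.139; τ^m = 0.71^1.139 = 0.6770.
Surface direct beam = 1360 × 0.8778 × 0.6770 = 808.21 W/m².

808 W/m²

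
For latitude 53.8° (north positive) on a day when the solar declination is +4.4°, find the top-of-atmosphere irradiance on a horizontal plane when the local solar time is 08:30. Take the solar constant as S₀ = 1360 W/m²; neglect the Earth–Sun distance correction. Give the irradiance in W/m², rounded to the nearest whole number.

Hour angle H = 15° × (8.5 − 12) = -52.50°.
cos θ_z = sin(53.8°) sin(4.4°) + cos(53.8°) cos(4.4°) cos(-52.50°) = 0.0619 + 0.3585 = 0.4204.
Top-of-atmosphere irradiance = S₀ cos θ_z = 1360 × 0.4204 = 571.74 W/m².

572 W/m²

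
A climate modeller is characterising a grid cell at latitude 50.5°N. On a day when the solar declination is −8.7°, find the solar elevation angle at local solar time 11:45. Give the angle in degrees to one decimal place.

30.7°

Hour angle H = 15° × (11.75 − 12) = -3.75°.
With φ = 50.5°, δ = -8.7°, H = -3.75°: sin φ sin δ = -0.1167, cos φ cos δ cos H = 0.6274, so cos θ_z = 0.5107.
θ_z = arccos(0.5107) = 59.29°, so the elevation is 90° − 59.29° = 30.71°.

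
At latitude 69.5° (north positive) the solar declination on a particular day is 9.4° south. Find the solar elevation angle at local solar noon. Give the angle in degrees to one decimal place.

11.1°

At local solar noon the hour angle is zero, so the elevation is 90° − |φ − δ| = 90° − |69.5° − (-9.4°)| = 90° − 78.9° = 11.1°.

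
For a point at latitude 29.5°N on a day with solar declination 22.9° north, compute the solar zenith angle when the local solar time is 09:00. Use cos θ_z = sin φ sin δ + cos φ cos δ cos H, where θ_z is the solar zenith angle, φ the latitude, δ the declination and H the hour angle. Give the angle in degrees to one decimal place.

40.7°

Hour angle H = 15° × (9 − 12) = -45.00°.
cos θ_z = sin(29.5°) sin(22.9°) + cos(29.5°) cos(22.9°) cos(-45.00°) = 0.1916 + 0.5669 = 0.7585.
θ_z = arccos(0.7585) = 40.67°.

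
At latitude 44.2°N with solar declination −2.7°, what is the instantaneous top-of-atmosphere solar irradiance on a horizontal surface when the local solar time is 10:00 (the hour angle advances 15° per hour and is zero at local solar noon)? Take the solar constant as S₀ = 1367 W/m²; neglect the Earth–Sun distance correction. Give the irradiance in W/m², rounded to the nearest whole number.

803 W/m²

Hour angle H = 15° × (10 − 12) = -30.00°.
With φ = 44.2°, δ = -2.7°, H = -30.00°: sin φ sin δ = -0.0328, cos φ cos δ cos H = 0.6202, so cos θ_z = 0.5874.
Top-of-atmosphere irradiance = S₀ cos θ_z = 1367 × 0.5874 = 802.98 W/m².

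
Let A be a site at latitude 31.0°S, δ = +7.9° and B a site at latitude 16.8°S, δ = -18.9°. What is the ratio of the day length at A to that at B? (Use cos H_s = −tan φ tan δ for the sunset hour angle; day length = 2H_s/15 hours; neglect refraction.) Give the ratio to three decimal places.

0.888

A: H_s = arccos(−tan -31.0° · tan 7.9°) = 85.22°, so 2H_s/15 = 11.3627 h.
B: H_s = arccos(−tan -16.8° · tan -18.9°) = 95.93°, so 2H_s/15 = 12.7907 h.
Ratio A/B = 11.3627 / 12.7907 = 0.8884.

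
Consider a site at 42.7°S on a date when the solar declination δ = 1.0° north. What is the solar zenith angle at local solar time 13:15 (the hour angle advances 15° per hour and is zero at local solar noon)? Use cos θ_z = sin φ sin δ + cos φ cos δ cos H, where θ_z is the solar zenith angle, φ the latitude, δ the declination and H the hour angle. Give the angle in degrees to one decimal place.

Hour angle H = 15° × (13.25 − 12) = 18.75°.
cos θ_z = sin(-42.7°) sin(1.0°) + cos(-42.7°) cos(1.0°) cos(18.75°) = -0.0118 + 0.6958 = 0.6840.
θ_z = arccos(0.6840) = 46.84°.

46.8°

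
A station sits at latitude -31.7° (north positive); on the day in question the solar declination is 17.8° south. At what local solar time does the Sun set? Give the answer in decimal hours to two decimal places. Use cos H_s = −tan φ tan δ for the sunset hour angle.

18.76 h

−tan φ tan δ = −(-0.6176)(-0.3211) = -0.1983; H_s = arccos(-0.1983) = 101.44°.
Sunset is at 12 + H_s/15 = 12 + 6.763 = 18.763 h local solar time.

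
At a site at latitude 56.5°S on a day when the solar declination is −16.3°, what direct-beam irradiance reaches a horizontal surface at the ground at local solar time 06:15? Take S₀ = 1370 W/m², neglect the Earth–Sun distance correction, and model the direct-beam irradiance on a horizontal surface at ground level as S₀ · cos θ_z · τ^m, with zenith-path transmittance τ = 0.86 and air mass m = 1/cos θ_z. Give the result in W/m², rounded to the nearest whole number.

210 W/m²

Hour angle H = 15° × (6.25 − 12) = -86.25°.
cos θ_z = sin φ sin δ + cos φ cos δ cos H = (-0.8339)(-0.2807) + (0.5519)(0.9598)(0.0654) = 0.2687.
Air mass m = 1/cos θ_z = 1/0.2687 = 3.722; τ^m = 0.86^3.722 = 0.5704.
Surface direct beam = 1370 × 0.2687 × 0.5704 = 209.98 W/m².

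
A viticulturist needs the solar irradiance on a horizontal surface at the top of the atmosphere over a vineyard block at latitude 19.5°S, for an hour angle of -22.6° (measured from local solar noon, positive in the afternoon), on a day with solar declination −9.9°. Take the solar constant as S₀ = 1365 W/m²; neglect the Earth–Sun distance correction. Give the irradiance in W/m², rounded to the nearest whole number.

1249 W/m²

cos θ_z = sin(-19.5°) sin(-9.9°) + cos(-19.5°) cos(-9.9°) cos(-22.60°) = 0.0574 + 0.8573 = 0.9147.
Top-of-atmosphere irradiance = S₀ cos θ_z = 1365 × 0.9147 = 1248.57 W/m².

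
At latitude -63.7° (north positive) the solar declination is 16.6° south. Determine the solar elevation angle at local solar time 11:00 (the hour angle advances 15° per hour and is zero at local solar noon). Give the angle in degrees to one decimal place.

Hour angle H = 15° × (11 − 12) = -15.00°.
With φ = -63.7°, δ = -16.6°, H = -15.00°: sin φ sin δ = 0.2561, cos φ cos δ cos H = 0.4101, so cos θ_z = 0.6662.
θ_z = arccos(0.6662) = 48.23°, so the elevation is 90° − 48.23° = 41.77°.

41.8°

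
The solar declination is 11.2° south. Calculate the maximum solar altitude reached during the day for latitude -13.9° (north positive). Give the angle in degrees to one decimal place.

At local solar noon the hour angle is zero, so the elevation is 90° − |φ − δ| = 90° − |-13.9° − (-11.2°)| = 90° − 2.7° = 87.3°.

87.3°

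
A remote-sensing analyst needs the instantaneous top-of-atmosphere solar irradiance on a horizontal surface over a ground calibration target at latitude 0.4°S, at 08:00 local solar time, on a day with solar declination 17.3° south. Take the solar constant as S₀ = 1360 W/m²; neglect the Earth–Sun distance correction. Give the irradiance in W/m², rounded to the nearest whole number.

Hour angle H = 15° × (8 − 12) = -60.00°.
With φ = -0.4°, δ = -17.3°, H = -60.00°: sin φ sin δ = 0.0021, cos φ cos δ cos H = 0.4774, so cos θ_z = 0.4795.
Top-of-atmosphere irradiance = S₀ cos θ_z = 1360 × 0.4795 = 652.12 W/m².

652 W/m²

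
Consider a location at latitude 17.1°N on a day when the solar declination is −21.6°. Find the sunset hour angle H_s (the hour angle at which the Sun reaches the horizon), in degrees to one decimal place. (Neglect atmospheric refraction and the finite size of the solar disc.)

83.0°

−tan φ tan δ = −(0.3076)(-0.3959) = 0.1218; H_s = arccos(0.1218) = 83.00°.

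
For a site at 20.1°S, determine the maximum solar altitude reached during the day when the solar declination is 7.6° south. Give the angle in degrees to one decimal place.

At local solar noon the hour angle is zero, so the elevation is 90° − |φ − δ| = 90° − |-20.1° − (-7.6°)| = 90° − 12.5° = 77.5°.

77.5°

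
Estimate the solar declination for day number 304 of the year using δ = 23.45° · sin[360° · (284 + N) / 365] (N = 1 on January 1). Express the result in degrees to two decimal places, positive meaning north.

360 × (284 + 304) / 365 = 579.945°; sin(579.945°) = -0.6421.
δ = 23.45 × -0.6421 = -15.057° ≈ -15.06°.

-15.06°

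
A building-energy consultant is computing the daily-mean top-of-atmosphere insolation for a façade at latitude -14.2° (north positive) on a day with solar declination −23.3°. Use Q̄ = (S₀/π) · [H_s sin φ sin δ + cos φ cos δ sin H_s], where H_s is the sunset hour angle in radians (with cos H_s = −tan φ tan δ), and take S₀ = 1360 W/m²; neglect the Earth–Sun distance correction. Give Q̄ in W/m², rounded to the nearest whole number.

454 W/m²

−tan φ tan δ = −(-0.2530)(-0.4307) = -0.1090; H_s = arccos(-0.1090) = 96.26°. In radians, H_s = 1.6801.
H_s sin φ sin δ = 1.6801 × -0.2453 × -0.3955 = 0.1630.
cos φ cos δ sin H_s = 0.9694 × 0.9184 × 0.9940 = 0.8850.
Q̄ = (1360/π) × (0.1630 + 0.8850) = 432.90 × 1.0480 = 453.68 W/m².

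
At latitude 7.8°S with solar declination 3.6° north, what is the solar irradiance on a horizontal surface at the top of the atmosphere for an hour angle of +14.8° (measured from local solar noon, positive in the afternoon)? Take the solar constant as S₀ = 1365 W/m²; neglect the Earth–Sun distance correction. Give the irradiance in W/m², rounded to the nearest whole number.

With φ = -7.8°, δ = 3.6°, H = 14.80°: sin φ sin δ = -0.0085, cos φ cos δ cos H = 0.9560, so cos θ_z = 0.9475.
Top-of-atmosphere irradiance = S₀ cos θ_z = 1365 × 0.9475 = 1293.34 W/m².

1293 W/m²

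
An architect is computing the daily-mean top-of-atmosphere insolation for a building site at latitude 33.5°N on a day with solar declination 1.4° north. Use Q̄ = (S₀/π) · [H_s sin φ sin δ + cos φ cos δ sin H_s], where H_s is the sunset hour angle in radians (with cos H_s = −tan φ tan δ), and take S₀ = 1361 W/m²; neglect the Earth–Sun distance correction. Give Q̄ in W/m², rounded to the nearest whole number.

The sunset hour angle satisfies cos H_s = −tan φ tan δ = -0.0162, giving H_s = 90.93°. In radians, H_s = 1.5870.
H_s sin φ sin δ = 1.5870 × 0.5519 × 0.0244 = 0.0214.
cos φ cos δ sin H_s = 0.8339 × 0.9997 × 0.9999 = 0.8336.
Q̄ = (1361/π) × (0.0214 + 0.8336) = 433.22 × 0.8550 = 370.40 W/m².

370 W/m²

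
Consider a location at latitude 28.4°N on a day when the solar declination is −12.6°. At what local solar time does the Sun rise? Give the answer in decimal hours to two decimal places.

6.46 h

The sunset hour angle satisfies cos H_s = −tan φ tan δ = 0.1209, giving H_s = 83.06°.
Sunrise is at 12 − H_s/15 = 12 − 5.537 = 6.463 h local solar time.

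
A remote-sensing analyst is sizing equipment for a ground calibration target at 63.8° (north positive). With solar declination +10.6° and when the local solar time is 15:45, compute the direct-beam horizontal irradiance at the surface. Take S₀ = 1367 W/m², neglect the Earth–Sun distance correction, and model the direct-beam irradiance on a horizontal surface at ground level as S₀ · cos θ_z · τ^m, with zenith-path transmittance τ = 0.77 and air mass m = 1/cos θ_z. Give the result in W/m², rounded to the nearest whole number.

Hour angle H = 15° × (15.75 − 12) = 56.25°.
With φ = 63.8°, δ = 10.6°, H = 56.25°: sin φ sin δ = 0.1651, cos φ cos δ cos H = 0.2411, so cos θ_z = 0.4062.
Air mass m = 1/cos θ_z = 1/0.4062 = 2.462; τ^m = 0.77^2.462 = 0.5255.
Surface direct beam = 1367 × 0.4062 × 0.5255 = 291.80 W/m².

292 W/m²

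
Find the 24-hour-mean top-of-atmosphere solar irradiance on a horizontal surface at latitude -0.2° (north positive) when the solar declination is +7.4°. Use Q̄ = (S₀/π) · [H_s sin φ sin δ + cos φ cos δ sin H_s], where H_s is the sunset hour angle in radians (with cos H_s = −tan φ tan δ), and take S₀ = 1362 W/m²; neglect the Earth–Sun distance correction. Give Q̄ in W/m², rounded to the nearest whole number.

430 W/m²

−tan φ tan δ = −(-0.0035)(0.1299) = 0.0005; H_s = arccos(0.0005) = 89.97°. In radians, H_s = 1.5703.
H_s sin φ sin δ = 1.5703 × -0.0035 × 0.1288 = -0.0007.
cos φ cos δ sin H_s = 1.0000 × 0.9917 × 1.0000 = 0.9917.
Q̄ = (1362/π) × (-0.0007 + 0.9917) = 433.54 × 0.9910 = 429.64 W/m².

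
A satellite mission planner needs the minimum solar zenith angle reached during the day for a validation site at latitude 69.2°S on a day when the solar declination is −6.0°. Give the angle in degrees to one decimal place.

63.2°

At local solar noon the hour angle is zero, so the zenith angle is |φ − δ| = |-69.2° − (-6.0°)| = 63.2°.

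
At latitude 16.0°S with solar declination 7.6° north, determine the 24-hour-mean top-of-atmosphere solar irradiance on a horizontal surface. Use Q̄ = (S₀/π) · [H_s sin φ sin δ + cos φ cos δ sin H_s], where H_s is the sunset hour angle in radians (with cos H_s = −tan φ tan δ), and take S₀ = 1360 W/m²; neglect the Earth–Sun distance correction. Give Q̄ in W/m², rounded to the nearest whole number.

The sunset hour angle satisfies cos H_s = −tan φ tan δ = 0.0383, giving H_s = 87.81°. In radians, H_s = 1.5326.
H_s sin φ sin δ = 1.5326 × -0.2756 × 0.1323 = -0.0559.
cos φ cos δ sin H_s = 0.9613 × 0.9912 × 0.9993 = 0.9522.
Q̄ = (1360/π) × (-0.0559 + 0.9522) = 432.90 × 0.8963 = 388.01 W/m².

388 W/m²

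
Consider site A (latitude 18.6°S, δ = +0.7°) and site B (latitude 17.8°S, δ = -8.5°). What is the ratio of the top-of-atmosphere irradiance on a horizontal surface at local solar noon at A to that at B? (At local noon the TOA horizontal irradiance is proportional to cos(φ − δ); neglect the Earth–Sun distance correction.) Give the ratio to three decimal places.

0.956

A: cos θ_z = cos(-18.6° − (0.7°)) = 0.9438.
B: cos θ_z = cos(-17.8° − (-8.5°)) = 0.9869.
Ratio A/B = 0.9438 / 0.9869 = 0.9563.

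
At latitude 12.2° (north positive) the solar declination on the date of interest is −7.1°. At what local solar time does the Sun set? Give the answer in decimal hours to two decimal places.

cos H_s = −tan(12.2°) · tan(-7.1°) = 0.0269, so H_s = arccos(0.0269) = 88.46°.
Sunset is at 12 + H_s/15 = 12 + 5.897 = 17.897 h local solar time.

17.90 h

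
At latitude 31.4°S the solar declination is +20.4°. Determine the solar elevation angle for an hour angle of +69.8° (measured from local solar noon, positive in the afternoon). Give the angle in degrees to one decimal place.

cos θ_z = sin(-31.4°) sin(20.4°) + cos(-31.4°) cos(20.4°) cos(69.80°) = -0.1816 + 0.2762 = 0.0946.
θ_z = arccos(0.0946) = 84.57°, so the elevation is 90° − 84.57° = 5.43°.

5.4°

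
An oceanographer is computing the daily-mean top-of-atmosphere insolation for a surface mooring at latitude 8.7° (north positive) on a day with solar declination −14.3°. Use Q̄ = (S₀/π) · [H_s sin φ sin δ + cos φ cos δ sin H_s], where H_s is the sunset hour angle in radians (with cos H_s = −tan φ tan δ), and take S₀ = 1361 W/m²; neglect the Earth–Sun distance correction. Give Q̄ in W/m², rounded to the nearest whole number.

390 W/m²

−tan φ tan δ = −(0.1530)(-0.2549) = 0.0390; H_s = arccos(0.0390) = 87.76°. In radians, H_s = 1.5317.
H_s sin φ sin δ = 1.5317 × 0.1513 × -0.2470 = -0.0572.
cos φ cos δ sin H_s = 0.9885 × 0.9690 × 0.9992 = 0.9571.
Q̄ = (1361/π) × (-0.0572 + 0.9571) = 433.22 × 0.8999 = 389.85 W/m².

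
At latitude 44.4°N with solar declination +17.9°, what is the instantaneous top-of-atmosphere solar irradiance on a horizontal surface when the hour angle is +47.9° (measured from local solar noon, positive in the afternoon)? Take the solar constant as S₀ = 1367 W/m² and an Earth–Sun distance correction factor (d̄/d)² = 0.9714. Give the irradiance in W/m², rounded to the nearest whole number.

891 W/m²

cos θ_z = sin(44.4°) sin(17.9°) + cos(44.4°) cos(17.9°) cos(47.90°) = 0.2150 + 0.4558 = 0.6708.
Top-of-atmosphere irradiance = S₀ (d̄/d)² cos θ_z = 1367 × 0.9714 × 0.6708 = 890.76 W/m².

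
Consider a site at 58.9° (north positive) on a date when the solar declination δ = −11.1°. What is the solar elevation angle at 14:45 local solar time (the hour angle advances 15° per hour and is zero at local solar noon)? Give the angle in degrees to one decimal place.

12.5°

Hour angle H = 15° × (14.75 − 12) = 41.25°.
cos θ_z = sin φ sin δ + cos φ cos δ cos H = (0.8563)(-0.1925) + (0.5165)(0.9813)(0.7518) = 0.2162.
θ_z = arccos(0.2162) = 77.51°, so the elevation is 90° − 77.51° = 12.49°.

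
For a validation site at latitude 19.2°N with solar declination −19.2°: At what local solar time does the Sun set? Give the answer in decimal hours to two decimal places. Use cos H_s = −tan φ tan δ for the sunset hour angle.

17.54 h

−tan φ tan δ = −(0.3482)(-0.3482) = 0.1212; H_s = arccos(0.1212) = 83.04°.
Sunset is at 12 + H_s/15 = 12 + 5.536 = 17.536 h local solar time.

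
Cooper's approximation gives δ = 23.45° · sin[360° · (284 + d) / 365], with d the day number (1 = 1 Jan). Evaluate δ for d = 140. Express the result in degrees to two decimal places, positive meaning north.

+19.93°

360 × (284 + 140) / 365 = 418.192°; sin(418.192°) = 0.8498.
δ = 23.45 × 0.8498 = 19.928° ≈ +19.93°.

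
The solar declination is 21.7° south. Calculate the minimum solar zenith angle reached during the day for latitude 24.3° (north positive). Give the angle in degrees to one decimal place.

46.0°

At local solar noon the hour angle is zero, so the zenith angle is |φ − δ| = |24.3° − (-21.7°)| = 46.0°.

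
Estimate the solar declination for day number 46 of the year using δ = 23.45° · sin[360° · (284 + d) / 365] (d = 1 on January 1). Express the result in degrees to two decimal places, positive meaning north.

-13.29°

360 × (284 + 46) / 365 = 325.479°; sin(325.479°) = -0.5667.
δ = 23.45 × -0.5667 = -13.289° ≈ -13.29°.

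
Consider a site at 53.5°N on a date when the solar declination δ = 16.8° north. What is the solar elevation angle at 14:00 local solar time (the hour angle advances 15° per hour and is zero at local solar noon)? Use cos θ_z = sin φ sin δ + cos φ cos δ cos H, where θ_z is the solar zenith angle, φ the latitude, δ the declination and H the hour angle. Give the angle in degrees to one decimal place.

46.5°

Hour angle H = 15° × (14 − 12) = 30.00°.
cos θ_z = sin φ sin δ + cos φ cos δ cos H = (0.8039)(0.2890) + (0.5948)(0.9573)(0.8660) = 0.7254.
θ_z = arccos(0.7254) = 43.50°, so the elevation is 90° − 43.50° = 46.50°.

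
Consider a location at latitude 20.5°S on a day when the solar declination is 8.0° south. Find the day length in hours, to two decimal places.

−tan φ tan δ = −(-0.3739)(-0.1405) = -0.0525; H_s = arccos(-0.0525) = 93.01°.
Day length = 2 H_s / 15° h⁻¹ = 186.02° / 15 = 12.401 h.

12.40 hours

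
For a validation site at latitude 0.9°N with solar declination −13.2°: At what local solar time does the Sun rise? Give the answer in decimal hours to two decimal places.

The sunset hour angle satisfies cos H_s = −tan φ tan δ = 0.0037, giving H_s = 89.79°.
Sunrise is at 12 − H_s/15 = 12 − 5.986 = 6.014 h local solar time.

6.01 h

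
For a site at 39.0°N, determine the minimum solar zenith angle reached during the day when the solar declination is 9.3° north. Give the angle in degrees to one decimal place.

29.7°

At local solar noon the hour angle is zero, so the zenith angle is |φ − δ| = |39.0° − (9.3°)| = 29.7°.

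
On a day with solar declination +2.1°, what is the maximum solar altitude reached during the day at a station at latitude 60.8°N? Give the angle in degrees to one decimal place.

At local solar noon the hour angle is zero, so the elevation is 90° − |φ − δ| = 90° − |60.8° − (2.1°)| = 90° − 58.7° = 31.3°.

31.3°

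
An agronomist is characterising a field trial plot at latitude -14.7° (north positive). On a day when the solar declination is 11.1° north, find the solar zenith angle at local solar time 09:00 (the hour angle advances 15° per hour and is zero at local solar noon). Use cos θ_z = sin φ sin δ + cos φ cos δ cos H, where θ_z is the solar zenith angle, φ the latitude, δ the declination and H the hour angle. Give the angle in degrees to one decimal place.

51.5°

Hour angle H = 15° × (9 − 12) = -45.00°.
cos θ_z = sin(-14.7°) sin(11.1°) + cos(-14.7°) cos(11.1°) cos(-45.00°) = -0.0489 + 0.6712 = 0.6223.
θ_z = arccos(0.6223) = 51.52°.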